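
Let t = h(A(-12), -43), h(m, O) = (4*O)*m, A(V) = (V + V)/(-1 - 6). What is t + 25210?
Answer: 172342/7 ≈ 24620.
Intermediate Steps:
A(V) = -2*V/7 (A(V) = (2*V)/(-7) = (2*V)*(-1/7) = -2*V/7)
h(m, O) = 4*O*m
t = -4128/7 (t = 4*(-43)*(-2/7*(-12)) = 4*(-43)*(24/7) = -4128/7 ≈ -589.71)
t + 25210 = -4128/7 + 25210 = 172342/7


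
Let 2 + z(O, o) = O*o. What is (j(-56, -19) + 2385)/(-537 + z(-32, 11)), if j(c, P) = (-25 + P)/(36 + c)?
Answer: -11936/4455 ≈ -2.6792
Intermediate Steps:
z(O, o) = -2 + O*o
j(c, P) = (-25 + P)/(36 + c)
(j(-56, -19) + 2385)/(-537 + z(-32, 11)) = ((-25 - 19)/(36 - 56) + 2385)/(-537 + (-2 - 32*11)) = (-44/(-20) + 2385)/(-537 + (-2 - 352)) = (-1/20*(-44) + 2385)/(-537 - 354) = (11/5 + 2385)/(-891) = (11936/5)*(-1/891) = -11936/4455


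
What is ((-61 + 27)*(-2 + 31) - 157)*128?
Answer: -146304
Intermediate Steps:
((-61 + 27)*(-2 + 31) - 157)*128 = (-34*29 - 157)*128 = (-986 - 157)*128 = -1143*128 = -146304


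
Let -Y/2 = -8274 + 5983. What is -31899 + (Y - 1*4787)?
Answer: -32104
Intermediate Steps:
Y = 4582 (Y = -2*(-8274 + 5983) = -2*(-2291) = 4582)
-31899 + (Y - 1*4787) = -31899 + (4582 - 1*4787) = -31899 + (4582 - 4787) = -31899 - 205 = -32104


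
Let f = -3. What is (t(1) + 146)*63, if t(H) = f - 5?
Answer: 8694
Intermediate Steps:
t(H) = -8 (t(H) = -3 - 5 = -8)
(t(1) + 146)*63 = (-8 + 146)*63 = 138*63 = 8694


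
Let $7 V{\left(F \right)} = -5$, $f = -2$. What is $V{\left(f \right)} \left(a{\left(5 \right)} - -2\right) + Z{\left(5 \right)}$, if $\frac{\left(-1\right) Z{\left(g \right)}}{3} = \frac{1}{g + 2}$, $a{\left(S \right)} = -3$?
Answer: $\frac{2}{7} \approx 0.28571$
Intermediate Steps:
$V{\left(F \right)} = - \frac{5}{7}$ ($V{\left(F \right)} = \frac{1}{7} \left(-5\right) = - \frac{5}{7}$)
$Z{\left(g \right)} = - \frac{3}{2 + g}$ ($Z{\left(g \right)} = - \frac{3}{g + 2} = - \frac{3}{2 + g}$)
$V{\left(f \right)} \left(a{\left(5 \right)} - -2\right) + Z{\left(5 \right)} = - \frac{5 \left(-3 - -2\right)}{7} - \frac{3}{2 + 5} = - \frac{5 \left(-3 + 2\right)}{7} - \frac{3}{7} = \left(- \frac{5}{7}\right) \left(-1\right) - \frac{3}{7} = \frac{5}{7} - \frac{3}{7} = \frac{2}{7}$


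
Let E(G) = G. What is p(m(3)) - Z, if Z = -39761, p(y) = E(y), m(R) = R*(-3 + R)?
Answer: 39761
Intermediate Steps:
p(y) = y
p(m(3)) - Z = 3*(-3 + 3) - 1*(-39761) = 3*0 + 39761 = 0 + 39761 = 39761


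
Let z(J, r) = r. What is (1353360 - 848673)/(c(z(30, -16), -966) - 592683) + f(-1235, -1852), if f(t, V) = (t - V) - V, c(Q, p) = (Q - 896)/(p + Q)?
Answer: 239416075792/97002299 ≈ 2468.1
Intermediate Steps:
c(Q, p) = (-896 + Q)/(Q + p)
f(t, V) = t - 2*V
(1353360 - 848673)/(c(z(30, -16), -966) - 592683) + f(-1235, -1852) = (1353360 - 848673)/((-896 - 16)/(-16 - 966) - 592683) + (-1235 - 2*(-1852)) = 504687/(-912/(-982) - 592683) + (-1235 + 3704) = 504687/(-1/982*(-912) - 592683) + 2469 = 504687/(456/491 - 592683) + 2469 = 504687/(-291006897/491) + 2469 = 504687*(-491/291006897) + 2469 = -82600439/97002299 + 2469 = 239416075792/97002299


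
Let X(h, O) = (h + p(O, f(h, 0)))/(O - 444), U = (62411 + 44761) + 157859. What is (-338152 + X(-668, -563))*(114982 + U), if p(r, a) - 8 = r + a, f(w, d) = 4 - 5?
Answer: -129401205931920/1007 ≈ -1.2850e+11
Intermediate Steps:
U = 265031 (U = 107172 + 157859 = 265031)
f(w, d) = -1
p(r, a) = 8 + a + r (p(r, a) = 8 + (r + a) = 8 + (a + r) = 8 + a + r)
X(h, O) = (7 + O + h)/(-444 + O) (X(h, O) = (h + (8 - 1 + O))/(O - 444) = (h + (7 + O))/(-444 + O) = (7 + O + h)/(-444 + O))
(-338152 + X(-668, -563))*(114982 + U) = (-338152 + (7 - 563 - 668)/(-444 - 563))*(114982 + 265031) = (-338152 - 1224/(-1007))*380013 = (-338152 - 1/1007*(-1224))*380013 = (-338152 + 1224/1007)*380013 = -340517840/1007*380013 = -129401205931920/1007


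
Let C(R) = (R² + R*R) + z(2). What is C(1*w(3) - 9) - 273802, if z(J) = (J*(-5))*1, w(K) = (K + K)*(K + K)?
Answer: -272354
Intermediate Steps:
w(K) = 4*K² (w(K) = (2*K)*(2*K) = 4*K²)
z(J) = -5*J (z(J) = -5*J*1 = -5*J)
C(R) = -10 + 2*R² (C(R) = (R² + R*R) - 5*2 = (R² + R²) - 10 = 2*R² - 10 = -10 + 2*R²)
C(1*w(3) - 9) - 273802 = (-10 + 2*(1*(4*3²) - 9)²) - 273802 = (-10 + 2*(1*(4*9) - 9)²) - 273802 = (-10 + 2*(1*36 - 9)²) - 273802 = (-10 + 2*(36 - 9)²) - 273802 = (-10 + 2*27²) - 273802 = (-10 + 2*729) - 273802 = (-10 + 1458) - 273802 = 1448 - 273802 = -272354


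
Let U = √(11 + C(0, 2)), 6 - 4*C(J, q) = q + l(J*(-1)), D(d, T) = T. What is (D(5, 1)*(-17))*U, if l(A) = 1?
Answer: -17*√47/2 ≈ -58.273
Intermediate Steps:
C(J, q) = 5/4 - q/4 (C(J, q) = 3/2 - (q + 1)/4 = 3/2 - (1 + q)/4 = 3/2 + (-¼ - q/4) = 5/4 - q/4)
U = √47/2 (U = √(11 + (5/4 - ¼*2)) = √(11 + (5/4 - ½)) = √(11 + ¾) = √(47/4) = √47/2 ≈ 3.4278)
(D(5, 1)*(-17))*U = (1*(-17))*(√47/2) = -17*√47/2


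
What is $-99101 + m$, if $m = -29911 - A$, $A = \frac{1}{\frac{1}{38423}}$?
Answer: $-167435$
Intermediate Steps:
$A = 38423$ ($A = \frac{1}{\frac{1}{38423}} = 38423$)
$m = -68334$ ($m = -29911 - 38423 = -68334$)
$-99101 + m = -99101 - 68334 = -167435$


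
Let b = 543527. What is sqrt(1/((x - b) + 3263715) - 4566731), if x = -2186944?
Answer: I*sqrt(324636534985846893)/266622 ≈ 2137.0*I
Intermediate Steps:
sqrt(1/((x - b) + 3263715) - 4566731) = sqrt(1/((-2186944 - 1*543527) + 3263715) - 4566731) = sqrt(1/((-2186944 - 543527) + 3263715) - 4566731) = sqrt(1/(-2730471 + 3263715) - 4566731) = sqrt(1/533244 - 4566731) = sqrt(-2435181905363/533244) = I*sqrt(324636534985846893)/266622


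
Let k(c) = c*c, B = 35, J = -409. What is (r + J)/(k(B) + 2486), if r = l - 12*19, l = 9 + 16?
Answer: -204/1237 ≈ -0.16492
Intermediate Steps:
l = 25
k(c) = c**2
r = -203 (r = 25 - 12*19 = 25 - 228 = -203)
(r + J)/(k(B) + 2486) = (-203 - 409)/(35**2 + 2486) = -612/(1225 + 2486) = -612/3711 = -612*1/3711 = -204/1237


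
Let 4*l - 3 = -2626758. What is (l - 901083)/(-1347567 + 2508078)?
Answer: -2077029/1547348 ≈ -1.3423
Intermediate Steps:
l = -2626755/4 (l = ¾ + (¼)*(-2626758) = ¾ - 1313379/2 = -2626755/4 ≈ -6.5669e+5)
(l - 901083)/(-1347567 + 2508078) = (-2626755/4 - 901083)/(-1347567 + 2508078) = -6231087/4/1160511 = -6231087/4*1/1160511 = -2077029/1547348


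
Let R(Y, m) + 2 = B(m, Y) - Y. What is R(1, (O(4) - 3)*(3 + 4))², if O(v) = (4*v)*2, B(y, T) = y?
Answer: 40000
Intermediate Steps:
O(v) = 8*v
R(Y, m) = -2 + m - Y (R(Y, m) = -2 + (m - Y) = -2 + m - Y)
R(1, (O(4) - 3)*(3 + 4))² = (-2 + (8*4 - 3)*(3 + 4) - 1*1)² = (-2 + (32 - 3)*7 - 1)² = (-2 + 29*7 - 1)² = (-2 + 203 - 1)² = 200² = 40000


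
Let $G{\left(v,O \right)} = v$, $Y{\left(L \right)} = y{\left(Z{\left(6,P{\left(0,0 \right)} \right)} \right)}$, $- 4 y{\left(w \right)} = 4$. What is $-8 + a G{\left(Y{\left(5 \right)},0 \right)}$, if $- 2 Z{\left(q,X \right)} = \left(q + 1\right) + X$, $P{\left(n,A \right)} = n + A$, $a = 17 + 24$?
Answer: $-49$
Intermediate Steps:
$a = 41$
$P{\left(n,A \right)} = A + n$
$Z{\left(q,X \right)} = - \frac{1}{2} - \frac{X}{2} - \frac{q}{2}$ ($Z{\left(q,X \right)} = - \frac{\left(q + 1\right) + X}{2} = - \frac{\left(1 + q\right) + X}{2} = - \frac{1 + X + q}{2} = - \frac{1}{2} - \frac{X}{2} - \frac{q}{2}$)
$y{\left(w \right)} = -1$ ($y{\left(w \right)} = \left(- \frac{1}{4}\right) 4 = -1$)
$Y{\left(L \right)} = -1$
$-8 + a G{\left(Y{\left(5 \right)},0 \right)} = -8 + 41 \left(-1\right) = -8 - 41 = -49$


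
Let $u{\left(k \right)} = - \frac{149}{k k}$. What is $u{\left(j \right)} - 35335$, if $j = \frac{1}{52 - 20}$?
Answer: $-187911$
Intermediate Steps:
$j = \frac{1}{32} \approx 0.03125$
$u{\left(k \right)} = - \frac{149}{k^{2}}$
$u{\left(j \right)} - 35335 = - 149 \frac{1}{(\frac{1}{32})^{2}} - 35335 = \left(-149\right) 1024 - 35335 = -152576 - 35335 = -187911$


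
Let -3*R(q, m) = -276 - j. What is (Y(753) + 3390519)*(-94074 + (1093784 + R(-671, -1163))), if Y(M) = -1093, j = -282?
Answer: 3388436287608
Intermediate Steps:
R(q, m) = -2 (R(q, m) = -(-276 - 1*(-282))/3 = -(-276 + 282)/3 = -⅓*6 = -2)
(Y(753) + 3390519)*(-94074 + (1093784 + R(-671, -1163))) = (-1093 + 3390519)*(-94074 + (1093784 - 2)) = 3389426*(-94074 + 1093782) = 3389426*999708 = 3388436287608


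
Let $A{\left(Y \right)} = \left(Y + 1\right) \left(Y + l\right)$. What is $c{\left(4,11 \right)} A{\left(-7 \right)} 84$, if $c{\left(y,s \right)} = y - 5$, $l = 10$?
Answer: $1512$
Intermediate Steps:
$A{\left(Y \right)} = \left(1 + Y\right) \left(10 + Y\right)$ ($A{\left(Y \right)} = \left(Y + 1\right) \left(Y + 10\right) = \left(1 + Y\right) \left(10 + Y\right)$)
$c{\left(y,s \right)} = -5 + y$ ($c{\left(y,s \right)} = y - 5 = -5 + y$)
$c{\left(4,11 \right)} A{\left(-7 \right)} 84 = \left(-5 + 4\right) \left(10 + \left(-7\right)^{2} + 11 \left(-7\right)\right) 84 = - (10 + 49 - 77) 84 = \left(-1\right) \left(-18\right) 84 = 18 \cdot 84 = 1512$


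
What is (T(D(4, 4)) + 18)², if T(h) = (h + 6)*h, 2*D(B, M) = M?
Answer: 1156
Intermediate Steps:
D(B, M) = M/2
T(h) = h*(6 + h) (T(h) = (6 + h)*h = h*(6 + h))
(T(D(4, 4)) + 18)² = (((½)*4)*(6 + (½)*4) + 18)² = (2*(6 + 2) + 18)² = (2*8 + 18)² = (16 + 18)² = 34² = 1156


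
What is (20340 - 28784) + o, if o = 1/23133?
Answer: -195335051/23133 ≈ -8444.0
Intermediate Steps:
o = 1/23133 ≈ 4.3228e-5
(20340 - 28784) + o = (20340 - 28784) + 1/23133 = -8444 + 1/23133 = -195335051/23133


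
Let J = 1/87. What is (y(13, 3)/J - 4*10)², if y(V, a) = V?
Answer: 1190281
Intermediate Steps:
J = 1/87 ≈ 0.011494
(y(13, 3)/J - 4*10)² = (13/(1/87) - 4*10)² = (13*87 - 40)² = (1131 - 40)² = 1091² = 1190281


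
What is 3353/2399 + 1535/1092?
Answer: 7343941/2619708 ≈ 2.8033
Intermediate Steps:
3353/2399 + 1535/1092 = 7343941/2619708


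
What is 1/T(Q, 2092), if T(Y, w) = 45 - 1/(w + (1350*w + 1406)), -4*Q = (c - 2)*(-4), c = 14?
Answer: 2827698/127246409 ≈ 0.022222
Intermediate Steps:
Q = 12 (Q = -(14 - 2)*(-4)/4 = -3*(-4) = -1/4*(-48) = 12)
T(Y, w) = 45 - 1/(1406 + 1351*w) (T(Y, w) = 45 - 1/(w + (1406 + 1350*w)) = 45 - 1/(1406 + 1351*w))
1/T(Q, 2092) = 1/((63269 + 60795*2092)/(1406 + 1351*2092)) = 1/((63269 + 127183140)/(1406 + 2826292)) = 1/(127246409/2827698) = 2827698/127246409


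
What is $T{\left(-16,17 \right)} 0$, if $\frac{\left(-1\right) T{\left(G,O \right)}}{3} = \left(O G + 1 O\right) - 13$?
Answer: $0$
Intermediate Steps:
$T{\left(G,O \right)} = 39 - 3 O - 3 G O$ ($T{\left(G,O \right)} = - 3 \left(\left(O G + 1 O\right) - 13\right) = - 3 \left(\left(G O + O\right) - 13\right) = - 3 \left(\left(O + G O\right) - 13\right) = - 3 \left(-13 + O + G O\right) = 39 - 3 O - 3 G O$)
$T{\left(-16,17 \right)} 0 = \left(39 - 51 - \left(-48\right) 17\right) 0 = \left(39 - 51 + 816\right) 0 = 804 \cdot 0 = 0$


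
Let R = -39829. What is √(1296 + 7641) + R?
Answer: -39829 + 3*√993 ≈ -39734.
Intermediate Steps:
√(1296 + 7641) + R = √(1296 + 7641) - 39829 = √8937 - 39829 = 3*√993 - 39829 = -39829 + 3*√993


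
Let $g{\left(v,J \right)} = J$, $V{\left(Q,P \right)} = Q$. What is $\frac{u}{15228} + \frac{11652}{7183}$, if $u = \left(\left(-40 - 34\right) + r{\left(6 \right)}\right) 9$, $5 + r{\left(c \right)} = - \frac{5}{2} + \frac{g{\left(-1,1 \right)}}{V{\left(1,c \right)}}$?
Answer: $\frac{38273905}{24307272} \approx 1.5746$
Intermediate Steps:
$r{\left(c \right)} = - \frac{13}{2}$ ($r{\left(c \right)} = -5 + \left(- \frac{5}{2} + 1 \cdot 1^{-1}\right) = -5 + \left(\left(-5\right) \frac{1}{2} + 1 \cdot 1\right) = -5 + \left(- \frac{5}{2} + 1\right) = -5 - \frac{3}{2} = - \frac{13}{2}$)
$u = - \frac{1449}{2}$ ($u = \left(\left(-40 - 34\right) - \frac{13}{2}\right) 9 = \left(-74 - \frac{13}{2}\right) 9 = \left(- \frac{161}{2}\right) 9 = - \frac{1449}{2} \approx -724.5$)
$\frac{u}{15228} + \frac{11652}{7183} = - \frac{1449}{2 \cdot 15228} + \frac{11652}{7183} = \left(- \frac{1449}{2}\right) \frac{1}{15228} + 11652 \cdot \frac{1}{7183} = - \frac{161}{3384} + \frac{11652}{7183} = \frac{38273905}{24307272}$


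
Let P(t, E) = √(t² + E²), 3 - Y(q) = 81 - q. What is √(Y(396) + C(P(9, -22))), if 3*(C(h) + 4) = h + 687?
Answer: √(4887 + 3*√565)/3 ≈ 23.472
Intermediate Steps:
Y(q) = -78 + q (Y(q) = 3 - (81 - q) = 3 + (-81 + q) = -78 + q)
P(t, E) = √(E² + t²)
C(h) = 225 + h/3 (C(h) = -4 + (h + 687)/3 = -4 + (687 + h)/3 = -4 + (229 + h/3) = 225 + h/3)
√(Y(396) + C(P(9, -22))) = √((-78 + 396) + (225 + √((-22)² + 9²)/3)) = √(318 + (225 + √(484 + 81)/3)) = √(318 + (225 + √565/3)) = √(543 + √565/3)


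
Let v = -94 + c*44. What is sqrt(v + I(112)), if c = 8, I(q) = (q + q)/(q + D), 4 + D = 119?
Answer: sqrt(13345330)/227 ≈ 16.093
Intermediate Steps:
D = 115 (D = -4 + 119 = 115)
I(q) = 2*q/(115 + q) (I(q) = (q + q)/(q + 115) = (2*q)/(115 + q) = 2*q/(115 + q))
v = 258 (v = -94 + 8*44 = -94 + 352 = 258)
sqrt(v + I(112)) = sqrt(258 + 2*112/(115 + 112)) = sqrt(258 + 2*112/227) = sqrt(258 + 2*112*(1/227)) = sqrt(258 + 224/227) = sqrt(58790/227) = sqrt(13345330)/227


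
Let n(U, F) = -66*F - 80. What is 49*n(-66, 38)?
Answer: -126812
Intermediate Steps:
n(U, F) = -80 - 66*F
49*n(-66, 38) = 49*(-80 - 66*38) = 49*(-80 - 2508) = 49*(-2588) = -126812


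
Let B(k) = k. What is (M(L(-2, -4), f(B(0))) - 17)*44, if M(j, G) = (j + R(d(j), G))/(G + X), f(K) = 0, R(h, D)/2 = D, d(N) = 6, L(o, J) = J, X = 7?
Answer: -5412/7 ≈ -773.14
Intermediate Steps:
R(h, D) = 2*D
M(j, G) = (j + 2*G)/(7 + G) (M(j, G) = (j + 2*G)/(G + 7) = (j + 2*G)/(7 + G))
(M(L(-2, -4), f(B(0))) - 17)*44 = ((-4 + 2*0)/(7 + 0) - 17)*44 = ((-4 + 0)/7 - 17)*44 = ((1/7)*(-4) - 17)*44 = (-4/7 - 17)*44 = -123/7*44 = -5412/7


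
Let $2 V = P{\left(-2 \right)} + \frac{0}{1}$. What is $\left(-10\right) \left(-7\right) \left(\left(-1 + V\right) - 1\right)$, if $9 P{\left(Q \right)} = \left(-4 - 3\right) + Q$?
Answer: $-175$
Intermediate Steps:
$P{\left(Q \right)} = - \frac{7}{9} + \frac{Q}{9}$ ($P{\left(Q \right)} = \frac{\left(-4 - 3\right) + Q}{9} = \frac{-7 + Q}{9} = - \frac{7}{9} + \frac{Q}{9}$)
$V = - \frac{1}{2}$ ($V = \frac{\left(- \frac{7}{9} + \frac{1}{9} \left(-2\right)\right) + \frac{0}{1}}{2} = \frac{\left(- \frac{7}{9} - \frac{2}{9}\right) + 0 \cdot 1}{2} = \frac{-1 + 0}{2} = \frac{1}{2} \left(-1\right) = - \frac{1}{2} \approx -0.5$)
$\left(-10\right) \left(-7\right) \left(\left(-1 + V\right) - 1\right) = \left(-10\right) \left(-7\right) \left(\left(-1 - \frac{1}{2}\right) - 1\right) = 70 \left(- \frac{3}{2} - 1\right) = 70 \left(- \frac{5}{2}\right) = -175$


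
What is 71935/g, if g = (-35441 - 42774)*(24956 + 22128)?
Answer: -14387/736535012 ≈ -1.9533e-5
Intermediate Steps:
g = -3682675060 (g = -78215*47084 = -3682675060)
71935/g = 71935/(-3682675060) = 71935*(-1/3682675060) = -14387/736535012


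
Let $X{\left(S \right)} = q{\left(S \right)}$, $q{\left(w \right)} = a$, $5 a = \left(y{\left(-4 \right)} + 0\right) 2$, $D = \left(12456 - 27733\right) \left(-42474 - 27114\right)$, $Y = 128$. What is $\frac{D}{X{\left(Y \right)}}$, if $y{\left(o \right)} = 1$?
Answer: $2657739690$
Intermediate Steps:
$D = 1063095876$ ($D = \left(-15277\right) \left(-69588\right) = 1063095876$)
$a = \frac{2}{5}$ ($a = \frac{\left(1 + 0\right) 2}{5} = \frac{1 \cdot 2}{5} = \frac{1}{5} \cdot 2 = \frac{2}{5} \approx 0.4$)
$q{\left(w \right)} = \frac{2}{5}$
$X{\left(S \right)} = \frac{2}{5}$
$\frac{D}{X{\left(Y \right)}} = \frac{1063095876}{\frac{2}{5}} = 1063095876 \cdot \frac{5}{2} = 2657739690$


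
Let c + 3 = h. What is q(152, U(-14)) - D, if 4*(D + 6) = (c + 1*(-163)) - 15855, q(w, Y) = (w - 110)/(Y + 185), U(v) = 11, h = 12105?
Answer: 13793/14 ≈ 985.21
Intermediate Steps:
q(w, Y) = (-110 + w)/(185 + Y)
c = 12102 (c = -3 + 12105 = 12102)
D = -985 (D = -6 + ((12102 + 1*(-163)) - 15855)/4 = -6 + ((12102 - 163) - 15855)/4 = -6 + (11939 - 15855)/4 = -6 + (1/4)*(-3916) = -6 - 979 = -985)
q(152, U(-14)) - D = (-110 + 152)/(185 + 11) - 1*(-985) = 42/196 + 985 = (1/196)*42 + 985 = 3/14 + 985 = 13793/14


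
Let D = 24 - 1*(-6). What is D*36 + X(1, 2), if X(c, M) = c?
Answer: 1081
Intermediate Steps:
D = 30 (D = 24 + 6 = 30)
D*36 + X(1, 2) = 30*36 + 1 = 1080 + 1 = 1081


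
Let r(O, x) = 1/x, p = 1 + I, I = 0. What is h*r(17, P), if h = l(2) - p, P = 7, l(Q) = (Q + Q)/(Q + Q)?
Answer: 0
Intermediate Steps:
p = 1 (p = 1 + 0 = 1)
l(Q) = 1 (l(Q) = (2*Q)/((2*Q)) = (2*Q)*(1/(2*Q)) = 1)
h = 0 (h = 1 - 1*1 = 1 - 1 = 0)
h*r(17, P) = 0/7 = 0*(1/7) = 0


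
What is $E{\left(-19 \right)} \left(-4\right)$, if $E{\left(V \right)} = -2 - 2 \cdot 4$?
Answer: $40$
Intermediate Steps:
$E{\left(V \right)} = -10$ ($E{\left(V \right)} = -2 - 8 = -10$)
$E{\left(-19 \right)} \left(-4\right) = \left(-10\right) \left(-4\right) = 40$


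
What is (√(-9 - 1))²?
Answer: -10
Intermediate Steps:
(√(-9 - 1))² = (√(-10))² = (I*√10)² = -10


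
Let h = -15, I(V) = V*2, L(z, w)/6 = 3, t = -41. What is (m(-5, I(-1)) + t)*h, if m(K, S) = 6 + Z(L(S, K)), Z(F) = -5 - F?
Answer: 870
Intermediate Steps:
L(z, w) = 18 (L(z, w) = 6*3 = 18)
I(V) = 2*V
m(K, S) = -17 (m(K, S) = 6 + (-5 - 1*18) = 6 + (-5 - 18) = 6 - 23 = -17)
(m(-5, I(-1)) + t)*h = (-17 - 41)*(-15) = -58*(-15) = 870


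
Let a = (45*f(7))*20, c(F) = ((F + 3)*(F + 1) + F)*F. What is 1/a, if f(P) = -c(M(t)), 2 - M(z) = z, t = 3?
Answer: -1/900 ≈ -0.0011111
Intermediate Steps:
M(z) = 2 - z
c(F) = F*(F + (1 + F)*(3 + F)) (c(F) = ((3 + F)*(1 + F) + F)*F = ((1 + F)*(3 + F) + F)*F = (F + (1 + F)*(3 + F))*F = F*(F + (1 + F)*(3 + F)))
f(P) = -1 (f(P) = -(2 - 1*3)*(3 + (2 - 1*3)**2 + 5*(2 - 1*3)) = -(2 - 3)*(3 + (2 - 3)**2 + 5*(2 - 3)) = -(-1)*(3 + (-1)**2 + 5*(-1)) = -(-1)*(3 + 1 - 5) = -(-1)*(-1) = -1*1 = -1)
a = -900 (a = (45*(-1))*20 = -45*20 = -900)
1/a = 1/(-900) = -1/900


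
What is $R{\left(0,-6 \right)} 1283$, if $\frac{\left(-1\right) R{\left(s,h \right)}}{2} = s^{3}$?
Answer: $0$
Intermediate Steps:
$R{\left(s,h \right)} = - 2 s^{3}$
$R{\left(0,-6 \right)} 1283 = - 2 \cdot 0^{3} \cdot 1283 = \left(-2\right) 0 \cdot 1283 = 0 \cdot 1283 = 0$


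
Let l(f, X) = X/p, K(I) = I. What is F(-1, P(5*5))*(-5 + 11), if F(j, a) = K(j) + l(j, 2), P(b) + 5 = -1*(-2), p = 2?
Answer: 0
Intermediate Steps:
P(b) = -3 (P(b) = -5 - 1*(-2) = -5 + 2 = -3)
l(f, X) = X/2
F(j, a) = 1 + j (F(j, a) = j + (½)*2 = j + 1 = 1 + j)
F(-1, P(5*5))*(-5 + 11) = (1 - 1)*(-5 + 11) = 0*6 = 0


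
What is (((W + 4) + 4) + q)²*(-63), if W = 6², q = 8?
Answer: -170352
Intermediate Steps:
W = 36
(((W + 4) + 4) + q)²*(-63) = (((36 + 4) + 4) + 8)²*(-63) = ((40 + 4) + 8)²*(-63) = (44 + 8)²*(-63) = 52²*(-63) = 2704*(-63) = -170352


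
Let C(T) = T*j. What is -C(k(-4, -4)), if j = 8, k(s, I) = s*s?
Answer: -128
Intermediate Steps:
k(s, I) = s²
C(T) = 8*T (C(T) = T*8 = 8*T)
-C(k(-4, -4)) = -8*(-4)² = -8*16 = -1*128 = -128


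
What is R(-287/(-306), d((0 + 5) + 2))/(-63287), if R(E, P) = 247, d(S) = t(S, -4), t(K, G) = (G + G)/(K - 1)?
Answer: -247/63287 ≈ -0.0039029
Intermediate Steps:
t(K, G) = 2*G/(-1 + K) (t(K, G) = (2*G)/(-1 + K) = 2*G/(-1 + K))
d(S) = -8/(-1 + S) (d(S) = 2*(-4)/(-1 + S) = -8/(-1 + S))
R(-287/(-306), d((0 + 5) + 2))/(-63287) = 247/(-63287) = 247*(-1/63287) = -247/63287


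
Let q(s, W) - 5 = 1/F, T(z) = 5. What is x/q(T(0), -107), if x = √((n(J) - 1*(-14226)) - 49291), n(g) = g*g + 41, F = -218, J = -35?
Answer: 218*I*√33799/1089 ≈ 36.803*I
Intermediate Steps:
n(g) = 41 + g² (n(g) = g² + 41 = 41 + g²)
q(s, W) = 1089/218 (q(s, W) = 5 + 1/(-218) = 5 - 1/218 = 1089/218)
x = I*√33799 (x = √(((41 + (-35)²) - 1*(-14226)) - 49291) = √(((41 + 1225) + 14226) - 49291) = √((1266 + 14226) - 49291) = √(15492 - 49291) = √(-33799) = I*√33799 ≈ 183.84*I)
x/q(T(0), -107) = (I*√33799)/(1089/218) = (I*√33799)*(218/1089) = 218*I*√33799/1089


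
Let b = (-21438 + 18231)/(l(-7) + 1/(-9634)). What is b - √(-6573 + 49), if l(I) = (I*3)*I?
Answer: -30896238/1416197 - 2*I*√1631 ≈ -21.816 - 80.771*I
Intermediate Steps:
l(I) = 3*I² (l(I) = (3*I)*I = 3*I²)
b = -30896238/1416197 (b = (-21438 + 18231)/(3*(-7)² + 1/(-9634)) = -3207/(3*49 - 1/9634) = -3207/(147 - 1/9634) = -3207/1416197/9634 = -3207*9634/1416197 = -30896238/1416197 ≈ -21.816)
b - √(-6573 + 49) = -30896238/1416197 - √(-6573 + 49) = -30896238/1416197 - √(-6524) = -30896238/1416197 - 2*I*√1631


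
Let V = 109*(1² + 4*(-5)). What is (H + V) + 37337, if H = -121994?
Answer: -86728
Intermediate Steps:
V = -2071 (V = 109*(1 - 20) = 109*(-19) = -2071)
(H + V) + 37337 = (-121994 - 2071) + 37337 = -124065 + 37337 = -86728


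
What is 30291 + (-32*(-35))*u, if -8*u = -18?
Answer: 32811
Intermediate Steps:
u = 9/4 (u = -⅛*(-18) = 9/4 ≈ 2.2500)
30291 + (-32*(-35))*u = 30291 - 32*(-35)*(9/4) = 30291 + 1120*(9/4) = 30291 + 2520 = 32811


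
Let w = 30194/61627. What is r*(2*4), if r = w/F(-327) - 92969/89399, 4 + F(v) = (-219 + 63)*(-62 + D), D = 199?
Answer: -61237182874047/7360547943128 ≈ -8.3197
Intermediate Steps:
w = 30194/61627 (w = 30194*(1/61627) = 30194/61627 ≈ 0.48995)
F(v) = -21376 (F(v) = -4 + (-219 + 63)*(-62 + 199) = -4 - 156*137 = -4 - 21372 = -21376)
r = -61237182874047/58884383545024 (r = (30194/61627)/(-21376) - 92969/89399 = (30194/61627)*(-1/21376) - 92969*1/89399 = -15097/658669376 - 92969/89399 = -61237182874047/58884383545024 ≈ -1.0400)
r*(2*4) = -61237182874047*4/29442191772512 = -61237182874047/58884383545024*8 = -61237182874047/7360547943128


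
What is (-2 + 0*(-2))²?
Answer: 4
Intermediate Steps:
(-2 + 0*(-2))² = (-2 + 0)² = (-2)² = 4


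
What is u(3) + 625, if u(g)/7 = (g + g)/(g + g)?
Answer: 632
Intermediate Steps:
u(g) = 7 (u(g) = 7*((g + g)/(g + g)) = 7*((2*g)/((2*g))) = 7*((2*g)*(1/(2*g))) = 7*1 = 7)
u(3) + 625 = 7 + 625 = 632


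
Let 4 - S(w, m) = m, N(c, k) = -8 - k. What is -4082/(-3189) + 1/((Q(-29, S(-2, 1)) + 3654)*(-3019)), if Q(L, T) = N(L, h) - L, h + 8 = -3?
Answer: 45424631599/35487300426 ≈ 1.2800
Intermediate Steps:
h = -11 (h = -8 - 3 = -11)
S(w, m) = 4 - m
Q(L, T) = 3 - L (Q(L, T) = (-8 - 1*(-11)) - L = (-8 + 11) - L = 3 - L)
-4082/(-3189) + 1/((Q(-29, S(-2, 1)) + 3654)*(-3019)) = -4082/(-3189) + 1/(((3 - 1*(-29)) + 3654)*(-3019)) = -4082*(-1/3189) - 1/3019/((3 + 29) + 3654) = 4082/3189 - 1/3019/(32 + 3654) = 4082/3189 - 1/3019/3686 = 4082/3189 + (1/3686)*(-1/3019) = 4082/3189 - 1/11128034 = 45424631599/35487300426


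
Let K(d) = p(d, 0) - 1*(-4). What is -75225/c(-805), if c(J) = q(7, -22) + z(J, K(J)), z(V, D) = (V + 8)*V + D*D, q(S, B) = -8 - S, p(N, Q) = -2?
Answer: -25075/213858 ≈ -0.11725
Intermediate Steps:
K(d) = 2 (K(d) = -2 - 1*(-4) = -2 + 4 = 2)
z(V, D) = D² + V*(8 + V) (z(V, D) = (8 + V)*V + D² = V*(8 + V) + D² = D² + V*(8 + V))
c(J) = -11 + J² + 8*J (c(J) = (-8 - 1*7) + (2² + J² + 8*J) = (-8 - 7) + (4 + J² + 8*J) = -15 + (4 + J² + 8*J) = -11 + J² + 8*J)
-75225/c(-805) = -75225/(-11 + (-805)² + 8*(-805)) = -75225/(-11 + 648025 - 6440) = -75225/641574 = -75225*1/641574 = -25075/213858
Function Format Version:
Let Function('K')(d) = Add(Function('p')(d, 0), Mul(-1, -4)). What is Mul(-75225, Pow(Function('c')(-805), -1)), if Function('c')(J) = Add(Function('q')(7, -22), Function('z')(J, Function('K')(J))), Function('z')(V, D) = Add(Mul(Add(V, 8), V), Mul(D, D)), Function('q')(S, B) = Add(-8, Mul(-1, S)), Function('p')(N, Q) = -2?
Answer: Rational(-25075, 213858) ≈ -0.11725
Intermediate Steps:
Function('K')(d) = 2 (Function('K')(d) = Add(-2, Mul(-1, -4)) = Add(-2, 4) = 2)
Function('z')(V, D) = Add(Pow(D, 2), Mul(V, Add(8, V))) (Function('z')(V, D) = Add(Mul(Add(8, V), V), Pow(D, 2)) = Add(Mul(V, Add(8, V)), Pow(D, 2)) = Add(Pow(D, 2), Mul(V, Add(8, V))))
Function('c')(J) = Add(-11, Pow(J, 2), Mul(8, J)) (Function('c')(J) = Add(Add(-8, Mul(-1, 7)), Add(Pow(2, 2), Pow(J, 2), Mul(8, J))) = Add(Add(-8, -7), Add(4, Pow(J, 2), Mul(8, J))) = Add(-15, Add(4, Pow(J, 2), Mul(8, J))) = Add(-11, Pow(J, 2), Mul(8, J)))
Mul(-75225, Pow(Function('c')(-805), -1)) = Mul(-75225, Pow(Add(-11, Pow(-805, 2), Mul(8, -805)), -1)) = Mul(-75225, Pow(Add(-11, 648025, -6440), -1)) = Mul(-75225, Pow(641574, -1)) = Mul(-75225, Rational(1, 641574)) = Rational(-25075, 213858)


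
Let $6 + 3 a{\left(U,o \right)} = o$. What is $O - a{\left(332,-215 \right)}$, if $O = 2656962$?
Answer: $\frac{7971107}{3} \approx 2.657 \cdot 10^{6}$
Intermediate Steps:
$a{\left(U,o \right)} = -2 + \frac{o}{3}$
$O - a{\left(332,-215 \right)} = 2656962 - \left(-2 + \frac{1}{3} \left(-215\right)\right) = 2656962 - \left(-2 - \frac{215}{3}\right) = 2656962 - - \frac{221}{3} = 2656962 + \frac{221}{3} = \frac{7971107}{3}$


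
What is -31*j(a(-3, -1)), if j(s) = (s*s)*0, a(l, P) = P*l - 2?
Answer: 0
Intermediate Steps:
a(l, P) = -2 + P*l
j(s) = 0 (j(s) = s²*0 = 0)
-31*j(a(-3, -1)) = -31*0 = 0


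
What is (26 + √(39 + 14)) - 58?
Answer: -32 + √53 ≈ -24.720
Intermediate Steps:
(26 + √(39 + 14)) - 58 = (26 + √53) - 58 = -32 + √53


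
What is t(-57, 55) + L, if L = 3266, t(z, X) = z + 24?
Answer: 3233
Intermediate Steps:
t(z, X) = 24 + z
t(-57, 55) + L = (24 - 57) + 3266 = -33 + 3266 = 3233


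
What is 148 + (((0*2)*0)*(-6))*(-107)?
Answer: 148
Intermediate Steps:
148 + (((0*2)*0)*(-6))*(-107) = 148 + ((0*0)*(-6))*(-107) = 148 + (0*(-6))*(-107) = 148 + 0*(-107) = 148 + 0 = 148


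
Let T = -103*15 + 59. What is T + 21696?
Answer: 20210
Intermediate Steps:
T = -1486 (T = -1545 + 59 = -1486)
T + 21696 = -1486 + 21696 = 20210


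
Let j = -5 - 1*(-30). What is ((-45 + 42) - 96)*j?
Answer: -2475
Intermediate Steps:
j = 25 (j = -5 + 30 = 25)
((-45 + 42) - 96)*j = ((-45 + 42) - 96)*25 = (-3 - 96)*25 = -99*25 = -2475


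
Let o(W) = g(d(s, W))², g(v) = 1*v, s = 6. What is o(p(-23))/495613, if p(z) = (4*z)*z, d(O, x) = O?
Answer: 36/495613 ≈ 7.2637e-5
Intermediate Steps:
p(z) = 4*z²
g(v) = v
o(W) = 36 (o(W) = 6² = 36)
o(p(-23))/495613 = 36/495613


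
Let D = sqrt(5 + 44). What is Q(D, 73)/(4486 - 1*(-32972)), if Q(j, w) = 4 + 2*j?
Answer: 1/2081 ≈ 0.00048054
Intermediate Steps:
D = 7 (D = sqrt(49) = 7)
Q(D, 73)/(4486 - 1*(-32972)) = (4 + 2*7)/(4486 - 1*(-32972)) = (4 + 14)/(4486 + 32972) = 18/37458 = 18*(1/37458) = 1/2081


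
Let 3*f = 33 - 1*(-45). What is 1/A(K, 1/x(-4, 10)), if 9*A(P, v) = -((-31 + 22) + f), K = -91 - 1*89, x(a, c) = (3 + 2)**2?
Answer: -9/17 ≈ -0.52941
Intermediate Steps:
x(a, c) = 25 (x(a, c) = 5**2 = 25)
K = -180 (K = -91 - 89 = -180)
f = 26 (f = (33 - 1*(-45))/3 = (33 + 45)/3 = (1/3)*78 = 26)
A(P, v) = -17/9 (A(P, v) = (-((-31 + 22) + 26))/9 = (-(-9 + 26))/9 = (-1*17)/9 = (1/9)*(-17) = -17/9)
1/A(K, 1/x(-4, 10)) = 1/(-17/9) = -9/17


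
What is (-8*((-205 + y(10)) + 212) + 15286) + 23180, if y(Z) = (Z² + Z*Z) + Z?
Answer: 36730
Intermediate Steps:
y(Z) = Z + 2*Z² (y(Z) = (Z² + Z²) + Z = 2*Z² + Z = Z + 2*Z²)
(-8*((-205 + y(10)) + 212) + 15286) + 23180 = (-8*((-205 + 10*(1 + 2*10)) + 212) + 15286) + 23180 = (-8*((-205 + 10*(1 + 20)) + 212) + 15286) + 23180 = (-8*((-205 + 10*21) + 212) + 15286) + 23180 = (-8*((-205 + 210) + 212) + 15286) + 23180 = (-8*(5 + 212) + 15286) + 23180 = (-8*217 + 15286) + 23180 = (-1736 + 15286) + 23180 = 13550 + 23180 = 36730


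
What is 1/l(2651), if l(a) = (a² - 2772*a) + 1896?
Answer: -1/318875 ≈ -3.1360e-6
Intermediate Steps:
l(a) = 1896 + a² - 2772*a
1/l(2651) = 1/(1896 + 2651² - 2772*2651) = 1/(1896 + 7027801 - 7348572) = 1/(-318875) = -1/318875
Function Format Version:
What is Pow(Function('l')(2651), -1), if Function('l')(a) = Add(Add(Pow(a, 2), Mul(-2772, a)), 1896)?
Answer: Rational(-1, 318875) ≈ -3.1360e-6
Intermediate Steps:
Function('l')(a) = Add(1896, Pow(a, 2), Mul(-2772, a))
Pow(Function('l')(2651), -1) = Pow(Add(1896, Pow(2651, 2), Mul(-2772, 2651)), -1) = Pow(Add(1896, 7027801, -7348572), -1) = Pow(-318875, -1) = Rational(-1, 318875)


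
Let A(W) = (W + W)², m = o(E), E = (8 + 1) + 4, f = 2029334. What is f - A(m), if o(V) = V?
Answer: 2028658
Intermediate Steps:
E = 13 (E = 9 + 4 = 13)
m = 13
A(W) = 4*W² (A(W) = (2*W)² = 4*W²)
f - A(m) = 2029334 - 4*13² = 2029334 - 4*169 = 2029334 - 1*676 = 2029334 - 676 = 2028658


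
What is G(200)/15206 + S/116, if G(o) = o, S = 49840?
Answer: 94736280/220487 ≈ 429.67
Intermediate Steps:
G(200)/15206 + S/116 = 200/15206 + 49840/116 = 200*(1/15206) + 49840*(1/116) = 100/7603 + 12460/29 = 94736280/220487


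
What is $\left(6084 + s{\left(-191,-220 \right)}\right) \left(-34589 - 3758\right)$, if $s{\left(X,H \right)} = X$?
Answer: $-225978871$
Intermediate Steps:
$\left(6084 + s{\left(-191,-220 \right)}\right) \left(-34589 - 3758\right) = \left(6084 - 191\right) \left(-34589 - 3758\right) = 5893 \left(-38347\right) = -225978871$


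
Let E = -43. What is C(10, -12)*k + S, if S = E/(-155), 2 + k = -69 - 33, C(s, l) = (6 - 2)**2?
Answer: -257877/155 ≈ -1663.7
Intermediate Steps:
C(s, l) = 16 (C(s, l) = 4**2 = 16)
k = -104 (k = -2 + (-69 - 33) = -2 - 102 = -104)
S = 43/155 (S = -43/(-155) = -43*(-1/155) = 43/155 ≈ 0.27742)
C(10, -12)*k + S = 16*(-104) + 43/155 = -1664 + 43/155 = -257877/155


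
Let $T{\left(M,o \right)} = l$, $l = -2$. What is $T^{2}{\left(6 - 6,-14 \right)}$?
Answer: $4$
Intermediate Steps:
$T{\left(M,o \right)} = -2$
$T^{2}{\left(6 - 6,-14 \right)} = \left(-2\right)^{2} = 4$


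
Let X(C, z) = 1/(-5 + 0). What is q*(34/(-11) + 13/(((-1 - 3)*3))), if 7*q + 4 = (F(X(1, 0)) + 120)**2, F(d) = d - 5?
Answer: -15123848/1925 ≈ -7856.5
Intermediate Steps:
X(C, z) = -1/5 (X(C, z) = 1/(-5) = -1/5)
F(d) = -5 + d
q = 329376/175 (q = -4/7 + ((-5 - 1/5) + 120)**2/7 = -4/7 + (-26/5 + 120)**2/7 = -4/7 + (574/5)**2/7 = -4/7 + (1/7)*(329476/25) = -4/7 + 47068/25 = 329376/175 ≈ 1882.1)
q*(34/(-11) + 13/(((-1 - 3)*3))) = 329376*(34/(-11) + 13/(((-1 - 3)*3)))/175 = 329376*(34*(-1/11) + 13/((-4*3)))/175 = 329376*(-34/11 + 13/(-12))/175 = 329376*(-34/11 + 13*(-1/12))/175 = 329376*(-34/11 - 13/12)/175 = (329376/175)*(-551/132) = -15123848/1925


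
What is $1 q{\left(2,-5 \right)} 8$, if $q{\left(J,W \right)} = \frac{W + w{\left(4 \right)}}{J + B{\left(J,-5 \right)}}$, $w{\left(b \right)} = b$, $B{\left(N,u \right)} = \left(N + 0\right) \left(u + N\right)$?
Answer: $2$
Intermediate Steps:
$B{\left(N,u \right)} = N \left(N + u\right)$
$q{\left(J,W \right)} = \frac{4 + W}{J + J \left(-5 + J\right)}$ ($q{\left(J,W \right)} = \frac{W + 4}{J + J \left(J - 5\right)} = \frac{4 + W}{J + J \left(-5 + J\right)}$)
$1 q{\left(2,-5 \right)} 8 = 1 \frac{4 - 5}{2 \left(-4 + 2\right)} 8 = 1 \cdot \frac{1}{2} \frac{1}{-2} \left(-1\right) 8 = 1 \cdot \frac{1}{2} \left(- \frac{1}{2}\right) \left(-1\right) 8 = 1 \cdot \frac{1}{4} \cdot 8 = \frac{1}{4} \cdot 8 = 2$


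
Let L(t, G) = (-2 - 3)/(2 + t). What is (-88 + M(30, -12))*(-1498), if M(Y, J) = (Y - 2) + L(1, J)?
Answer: 277130/3 ≈ 92377.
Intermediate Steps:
L(t, G) = -5/(2 + t)
M(Y, J) = -11/3 + Y (M(Y, J) = (Y - 2) - 5/(2 + 1) = (-2 + Y) - 5/3 = -11/3 + Y)
(-88 + M(30, -12))*(-1498) = (-88 + (-11/3 + 30))*(-1498) = (-88 + 79/3)*(-1498) = -185/3*(-1498) = 277130/3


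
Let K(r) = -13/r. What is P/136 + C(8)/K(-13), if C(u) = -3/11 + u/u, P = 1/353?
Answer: 384075/528088 ≈ 0.72729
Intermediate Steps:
P = 1/353 ≈ 0.0028329
C(u) = 8/11 (C(u) = -3*1/11 + 1 = -3/11 + 1 = 8/11)
P/136 + C(8)/K(-13) = (1/353)/136 + 8/(11*((-13/(-13)))) = (1/353)*(1/136) + 8/(11*((-13*(-1/13)))) = 1/48008 + (8/11)/1 = 1/48008 + (8/11)*1 = 1/48008 + 8/11 = 384075/528088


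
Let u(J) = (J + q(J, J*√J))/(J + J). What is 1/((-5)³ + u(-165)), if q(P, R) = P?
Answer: -1/124 ≈ -0.0080645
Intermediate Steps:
u(J) = 1 (u(J) = (J + J)/(J + J) = (2*J)/((2*J)) = (2*J)*(1/(2*J)) = 1)
1/((-5)³ + u(-165)) = 1/((-5)³ + 1) = 1/(-125 + 1) = 1/(-124) = -1/124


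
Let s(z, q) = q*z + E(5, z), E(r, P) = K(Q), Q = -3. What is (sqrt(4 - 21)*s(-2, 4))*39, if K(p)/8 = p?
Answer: -1248*I*sqrt(17) ≈ -5145.6*I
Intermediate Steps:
K(p) = 8*p
E(r, P) = -24 (E(r, P) = 8*(-3) = -24)
s(z, q) = -24 + q*z (s(z, q) = q*z - 24 = -24 + q*z)
(sqrt(4 - 21)*s(-2, 4))*39 = (sqrt(4 - 21)*(-24 + 4*(-2)))*39 = (sqrt(-17)*(-24 - 8))*39 = ((I*sqrt(17))*(-32))*39 = -32*I*sqrt(17)*39 = -1248*I*sqrt(17)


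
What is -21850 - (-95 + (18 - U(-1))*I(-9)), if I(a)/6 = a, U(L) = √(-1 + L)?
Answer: -20783 - 54*I*√2 ≈ -20783.0 - 76.368*I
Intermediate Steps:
I(a) = 6*a
-21850 - (-95 + (18 - U(-1))*I(-9)) = -21850 - (-95 + (18 - √(-1 - 1))*(6*(-9))) = -21850 - (-95 + (18 - √(-2))*(-54)) = -21850 - (-95 + (18 - I*√2)*(-54)) = -21850 - (-95 + (-972 + 54*I*√2)) = -21850 - (-1067 + 54*I*√2) = -21850 + (1067 - 54*I*√2) = -20783 - 54*I*√2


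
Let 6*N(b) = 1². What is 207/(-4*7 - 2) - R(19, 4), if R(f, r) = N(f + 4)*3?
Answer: -37/5 ≈ -7.4000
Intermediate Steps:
N(b) = ⅙ (N(b) = (⅙)*1² = (⅙)*1 = ⅙)
R(f, r) = ½ (R(f, r) = (⅙)*3 = ½)
207/(-4*7 - 2) - R(19, 4) = 207/(-4*7 - 2) - 1*½ = 207/(-28 - 2) - ½ = 207/(-30) - ½ = 207*(-1/30) - ½ = -69/10 - ½ = -37/5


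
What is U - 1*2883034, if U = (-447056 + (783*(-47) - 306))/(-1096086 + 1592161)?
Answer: -1430201575713/496075 ≈ -2.8830e+6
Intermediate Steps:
U = -484163/496075 (U = (-447056 + (-36801 - 306))/496075 = (-447056 - 37107)*(1/496075) = -484163*1/496075 = -484163/496075 ≈ -0.97599)
U - 1*2883034 = -484163/496075 - 1*2883034 = -484163/496075 - 2883034 = -1430201575713/496075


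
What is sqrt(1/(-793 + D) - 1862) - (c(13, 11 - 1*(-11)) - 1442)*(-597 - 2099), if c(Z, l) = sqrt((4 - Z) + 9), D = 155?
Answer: -3887632 + I*sqrt(757916566)/638 ≈ -3.8876e+6 + 43.151*I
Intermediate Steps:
c(Z, l) = sqrt(13 - Z)
sqrt(1/(-793 + D) - 1862) - (c(13, 11 - 1*(-11)) - 1442)*(-597 - 2099) = sqrt(1/(-793 + 155) - 1862) - (sqrt(13 - 1*13) - 1442)*(-597 - 2099) = sqrt(1/(-638) - 1862) - (sqrt(13 - 13) - 1442)*(-2696) = sqrt(-1/638 - 1862) - (sqrt(0) - 1442)*(-2696) = sqrt(-1187957/638) - (0 - 1442)*(-2696) = I*sqrt(757916566)/638 - (-1442)*(-2696) = I*sqrt(757916566)/638 - 1*3887632 = I*sqrt(757916566)/638 - 3887632 = -3887632 + I*sqrt(757916566)/638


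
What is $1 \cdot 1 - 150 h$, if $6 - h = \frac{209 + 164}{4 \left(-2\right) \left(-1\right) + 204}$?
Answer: $- \frac{67319}{106} \approx -635.08$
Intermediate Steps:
$h = \frac{899}{212}$ ($h = 6 - \frac{209 + 164}{4 \left(-2\right) \left(-1\right) + 204} = 6 - \frac{373}{\left(-8\right) \left(-1\right) + 204} = 6 - \frac{373}{8 + 204} = 6 - \frac{373}{212} = \frac{899}{212} \approx 4.2406$)
$1 \cdot 1 - 150 h = 1 \cdot 1 - \frac{67425}{106} = 1 - \frac{67425}{106} = - \frac{67319}{106}$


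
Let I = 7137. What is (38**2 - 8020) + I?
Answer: 561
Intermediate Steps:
(38**2 - 8020) + I = (38**2 - 8020) + 7137 = (1444 - 8020) + 7137 = -6576 + 7137 = 561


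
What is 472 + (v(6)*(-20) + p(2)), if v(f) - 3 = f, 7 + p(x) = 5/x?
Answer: 575/2 ≈ 287.50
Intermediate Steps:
p(x) = -7 + 5/x
v(f) = 3 + f
472 + (v(6)*(-20) + p(2)) = 472 + ((3 + 6)*(-20) + (-7 + 5/2)) = 472 + (9*(-20) + (-7 + 5*(1/2))) = 472 + (-180 + (-7 + 5/2)) = 472 + (-180 - 9/2) = 472 - 369/2 = 575/2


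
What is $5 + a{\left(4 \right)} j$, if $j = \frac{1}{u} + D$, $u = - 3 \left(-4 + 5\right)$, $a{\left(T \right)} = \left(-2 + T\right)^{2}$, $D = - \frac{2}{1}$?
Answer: $- \frac{13}{3} \approx -4.3333$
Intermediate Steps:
$D = -2$ ($D = \left(-2\right) 1 = -2$)
$u = -3$ ($u = \left(-3\right) 1 = -3$)
$j = - \frac{7}{3}$ ($j = \frac{1}{-3} - 2 = - \frac{1}{3} - 2 = - \frac{7}{3} \approx -2.3333$)
$5 + a{\left(4 \right)} j = 5 + \left(-2 + 4\right)^{2} \left(- \frac{7}{3}\right) = 5 + 2^{2} \left(- \frac{7}{3}\right) = 5 + 4 \left(- \frac{7}{3}\right) = 5 - \frac{28}{3} = - \frac{13}{3}$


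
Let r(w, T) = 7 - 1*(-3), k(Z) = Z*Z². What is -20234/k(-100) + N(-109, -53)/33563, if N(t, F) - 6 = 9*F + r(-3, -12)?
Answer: 109056871/16781500000 ≈ 0.0064986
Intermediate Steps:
k(Z) = Z³
r(w, T) = 10 (r(w, T) = 7 + 3 = 10)
N(t, F) = 16 + 9*F (N(t, F) = 6 + (9*F + 10) = 6 + (10 + 9*F) = 16 + 9*F)
-20234/k(-100) + N(-109, -53)/33563 = -20234/((-100)³) + (16 + 9*(-53))/33563 = -20234/(-1000000) + (16 - 477)*(1/33563) = -20234*(-1/1000000) - 461*1/33563 = 10117/500000 - 461/33563 = 109056871/16781500000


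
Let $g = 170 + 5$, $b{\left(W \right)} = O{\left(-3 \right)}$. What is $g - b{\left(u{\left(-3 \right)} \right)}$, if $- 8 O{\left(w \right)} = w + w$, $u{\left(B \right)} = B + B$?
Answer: $\frac{697}{4} \approx 174.25$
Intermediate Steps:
$u{\left(B \right)} = 2 B$
$O{\left(w \right)} = - \frac{w}{4}$ ($O{\left(w \right)} = - \frac{w + w}{8} = - \frac{2 w}{8} = - \frac{w}{4}$)
$b{\left(W \right)} = \frac{3}{4}$ ($b{\left(W \right)} = \left(- \frac{1}{4}\right) \left(-3\right) = \frac{3}{4}$)
$g = 175$
$g - b{\left(u{\left(-3 \right)} \right)} = 175 - \frac{3}{4} = \frac{697}{4}$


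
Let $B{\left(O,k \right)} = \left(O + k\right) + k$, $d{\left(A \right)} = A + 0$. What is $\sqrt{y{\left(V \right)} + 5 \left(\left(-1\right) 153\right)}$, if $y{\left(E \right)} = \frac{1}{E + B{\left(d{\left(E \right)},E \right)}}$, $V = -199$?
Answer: $\frac{i \sqrt{121179259}}{398} \approx 27.659 i$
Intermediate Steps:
$d{\left(A \right)} = A$
$B{\left(O,k \right)} = O + 2 k$
$y{\left(E \right)} = \frac{1}{4 E}$ ($y{\left(E \right)} = \frac{1}{E + \left(E + 2 E\right)} = \frac{1}{E + 3 E} = \frac{1}{4 E}$)
$\sqrt{y{\left(V \right)} + 5 \left(\left(-1\right) 153\right)} = \sqrt{\frac{1}{4 \left(-199\right)} + 5 \left(\left(-1\right) 153\right)} = \sqrt{\frac{1}{4} \left(- \frac{1}{199}\right) + 5 \left(-153\right)} = \sqrt{- \frac{1}{796} - 765} = \sqrt{- \frac{608941}{796}} = \frac{i \sqrt{121179259}}{398}$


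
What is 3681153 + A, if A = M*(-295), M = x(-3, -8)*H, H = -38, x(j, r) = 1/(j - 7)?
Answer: 3680032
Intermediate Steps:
x(j, r) = 1/(-7 + j)
M = 19/5 (M = -38/(-7 - 3) = -38/(-10) = -⅒*(-38) = 19/5 ≈ 3.8000)
A = -1121 (A = (19/5)*(-295) = -1121)
3681153 + A = 3681153 - 1121 = 3680032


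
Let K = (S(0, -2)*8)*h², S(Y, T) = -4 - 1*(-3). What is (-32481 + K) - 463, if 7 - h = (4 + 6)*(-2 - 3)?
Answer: -58936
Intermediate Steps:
S(Y, T) = -1 (S(Y, T) = -4 + 3 = -1)
h = 57 (h = 7 - (4 + 6)*(-2 - 3) = 7 - 10*(-5) = 7 - 1*(-50) = 7 + 50 = 57)
K = -25992 (K = -1*8*57² = -8*3249 = -25992)
(-32481 + K) - 463 = (-32481 - 25992) - 463 = -58473 - 463 = -58936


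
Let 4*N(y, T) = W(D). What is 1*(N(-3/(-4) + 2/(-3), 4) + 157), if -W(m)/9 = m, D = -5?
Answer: 673/4 ≈ 168.25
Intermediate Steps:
W(m) = -9*m
N(y, T) = 45/4 (N(y, T) = (-9*(-5))/4 = (¼)*45 = 45/4)
1*(N(-3/(-4) + 2/(-3), 4) + 157) = 1*(45/4 + 157) = 1*(673/4) = 673/4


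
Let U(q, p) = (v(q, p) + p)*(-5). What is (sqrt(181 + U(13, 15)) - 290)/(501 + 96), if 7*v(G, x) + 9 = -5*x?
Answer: -290/597 + sqrt(166)/597 ≈ -0.46418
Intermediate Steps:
v(G, x) = -9/7 - 5*x/7 (v(G, x) = -9/7 + (-5*x)/7 = -9/7 - 5*x/7)
U(q, p) = 45/7 - 10*p/7 (U(q, p) = ((-9/7 - 5*p/7) + p)*(-5) = (-9/7 + 2*p/7)*(-5) = 45/7 - 10*p/7)
(sqrt(181 + U(13, 15)) - 290)/(501 + 96) = (sqrt(181 + (45/7 - 10/7*15)) - 290)/(501 + 96) = (sqrt(181 + (45/7 - 150/7)) - 290)/597 = (sqrt(181 - 15) - 290)*(1/597) = (sqrt(166) - 290)*(1/597) = (-290 + sqrt(166))*(1/597) = -290/597 + sqrt(166)/597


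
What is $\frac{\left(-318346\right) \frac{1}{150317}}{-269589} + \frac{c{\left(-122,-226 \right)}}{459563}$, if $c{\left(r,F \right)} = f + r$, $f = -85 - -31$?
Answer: $- \frac{6985890466690}{18623243563135419} \approx -0.00037512$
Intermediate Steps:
$f = -54$ ($f = -85 + 31 = -54$)
$c{\left(r,F \right)} = -54 + r$
$\frac{\left(-318346\right) \frac{1}{150317}}{-269589} + \frac{c{\left(-122,-226 \right)}}{459563} = \frac{\left(-318346\right) \frac{1}{150317}}{-269589} + \frac{-54 - 122}{459563} = \left(-318346\right) \frac{1}{150317} \left(- \frac{1}{269589}\right) - \frac{176}{459563} = \left(- \frac{318346}{150317}\right) \left(- \frac{1}{269589}\right) - \frac{176}{459563} = \frac{318346}{40523809713} - \frac{176}{459563} = - \frac{6985890466690}{18623243563135419}$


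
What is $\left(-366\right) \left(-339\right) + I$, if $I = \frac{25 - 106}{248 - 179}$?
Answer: $\frac{2853675}{23} \approx 1.2407 \cdot 10^{5}$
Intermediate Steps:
$I = - \frac{27}{23}$ ($I = - \frac{81}{69} = \left(-81\right) \frac{1}{69} = - \frac{27}{23} \approx -1.1739$)
$\left(-366\right) \left(-339\right) + I = \left(-366\right) \left(-339\right) - \frac{27}{23} = 124074 - \frac{27}{23} = \frac{2853675}{23}$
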